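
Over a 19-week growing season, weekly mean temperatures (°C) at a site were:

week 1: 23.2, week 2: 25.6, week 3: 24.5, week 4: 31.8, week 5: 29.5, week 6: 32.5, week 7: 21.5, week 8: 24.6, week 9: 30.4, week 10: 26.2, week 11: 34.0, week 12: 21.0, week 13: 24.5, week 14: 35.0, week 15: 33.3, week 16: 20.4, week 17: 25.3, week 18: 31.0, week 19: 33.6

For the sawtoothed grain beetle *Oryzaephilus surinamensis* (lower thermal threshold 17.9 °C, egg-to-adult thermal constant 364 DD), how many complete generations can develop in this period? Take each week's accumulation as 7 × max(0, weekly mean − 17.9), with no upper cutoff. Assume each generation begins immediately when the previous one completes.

3 generations

Weekly DD (7 × max(0, T̄ − 17.9)): 37.1, 53.9, 46.2, 97.3, 81.2, 102.2, 25.2, 46.9, 87.5, 58.1, 112.7, 21.7, 46.2, 119.7, 107.8, 17.5, 51.8, 91.7, 109.9.
Season total = 1314.6 DD.
Complete generations = ⌊1314.6 / 364⌋ = 3.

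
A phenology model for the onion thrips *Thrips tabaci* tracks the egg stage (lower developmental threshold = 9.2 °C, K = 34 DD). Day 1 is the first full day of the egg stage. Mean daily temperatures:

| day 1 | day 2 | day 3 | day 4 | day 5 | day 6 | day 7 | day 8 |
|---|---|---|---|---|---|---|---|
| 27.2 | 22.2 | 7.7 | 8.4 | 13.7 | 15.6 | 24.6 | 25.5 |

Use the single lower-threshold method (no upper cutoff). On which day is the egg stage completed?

Daily DD above 9.2 °C: 18.0, 13.0, 0.0, 0.0, 4.5, 6.4, 15.4, 16.3.
Cumulative: 18.0, 31.0, 31.0, 31.0, 35.5, 41.9, 57.3, 73.6.
The total first reaches 34 DD on day 5.

day 5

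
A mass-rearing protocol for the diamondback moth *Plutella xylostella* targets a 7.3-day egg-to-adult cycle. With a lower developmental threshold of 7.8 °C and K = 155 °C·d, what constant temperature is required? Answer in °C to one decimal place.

Required daily accumulation = 155 / 7.3 = 21.233 DD/day.
T = T_base + 21.233 = 7.8 + 21.233 = 29.033 ≈ 29.0 °C.

29.0 °C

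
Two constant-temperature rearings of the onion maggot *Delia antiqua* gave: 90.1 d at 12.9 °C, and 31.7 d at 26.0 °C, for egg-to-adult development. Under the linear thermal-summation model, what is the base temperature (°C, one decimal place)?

5.8 °C

Under the model K = D·(T − T_b), so D₁·(T₁ − T_b) = D₂·(T₂ − T_b).
90.1·(12.9 − T_b) = 31.7·(26.0 − T_b)
T_b = (90.1·12.9 − 31.7·26.0) / (90.1 − 31.7) = 338.09 / 58.4 = 5.789 °C ≈ 5.8 °C.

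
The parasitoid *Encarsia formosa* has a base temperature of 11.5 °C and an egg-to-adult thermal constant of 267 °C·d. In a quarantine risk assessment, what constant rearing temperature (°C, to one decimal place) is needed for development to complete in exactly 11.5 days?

34.7 °C

Required daily accumulation = 267 / 11.5 = 23.217 DD/day.
T = T_base + 23.217 = 11.5 + 23.217 = 34.717 ≈ 34.7 °C.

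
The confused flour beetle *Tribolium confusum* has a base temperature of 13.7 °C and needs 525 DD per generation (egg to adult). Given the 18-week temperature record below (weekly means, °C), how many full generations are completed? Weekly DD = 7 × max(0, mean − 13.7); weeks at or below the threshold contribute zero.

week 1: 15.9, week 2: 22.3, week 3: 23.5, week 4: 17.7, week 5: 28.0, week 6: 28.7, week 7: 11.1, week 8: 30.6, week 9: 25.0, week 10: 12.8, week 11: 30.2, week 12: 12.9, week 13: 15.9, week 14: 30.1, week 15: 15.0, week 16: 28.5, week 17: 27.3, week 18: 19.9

Weekly DD (7 × max(0, T̄ − 13.7)): 15.4, 60.2, 68.6, 28.0, 100.1, 105.0, 0.0, 118.3, 79.1, 0.0, 115.5, 0.0, 15.4, 114.8, 9.1, 103.6, 95.2, 43.4.
Season total = 1071.7 DD.
Complete generations = ⌊1071.7 / 525⌋ = 2.

2 generations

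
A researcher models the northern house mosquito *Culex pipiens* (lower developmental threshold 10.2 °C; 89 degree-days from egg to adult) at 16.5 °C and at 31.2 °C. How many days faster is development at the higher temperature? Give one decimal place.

9.9 days

At 16.5 °C: 89 / (16.5 − 10.2) = 89 / 6.3 = 14.127 d.
At 31.2 °C: 89 / (31.2 − 10.2) = 89 / 21.0 = 4.238 d.
Difference = |14.127 − 4.238| = 9.889 ≈ 9.9 days.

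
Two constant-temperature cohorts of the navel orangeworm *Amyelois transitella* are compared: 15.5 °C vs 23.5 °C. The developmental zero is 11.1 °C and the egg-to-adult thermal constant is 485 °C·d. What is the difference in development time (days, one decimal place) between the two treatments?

71.1 days

At 15.5 °C: 485 / (15.5 − 11.1) = 485 / 4.4 = 110.227 d.
At 23.5 °C: 485 / (23.5 − 11.1) = 485 / 12.4 = 39.113 d.
Difference = |110.227 − 39.113| = 71.114 ≈ 71.1 days.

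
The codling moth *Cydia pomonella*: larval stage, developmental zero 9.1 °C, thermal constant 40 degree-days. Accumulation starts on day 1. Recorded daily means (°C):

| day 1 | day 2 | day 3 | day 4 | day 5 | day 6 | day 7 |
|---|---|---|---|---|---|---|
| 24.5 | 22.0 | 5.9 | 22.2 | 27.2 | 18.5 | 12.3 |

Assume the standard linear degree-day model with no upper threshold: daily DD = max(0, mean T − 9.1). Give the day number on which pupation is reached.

day 4

Daily DD above 9.1 °C: 15.4, 12.9, 0.0, 13.1, 18.1, 9.4, 3.2.
Cumulative: 15.4, 28.3, 28.3, 41.4, 59.5, 68.9, 72.1.
The total first reaches 40 DD on day 4.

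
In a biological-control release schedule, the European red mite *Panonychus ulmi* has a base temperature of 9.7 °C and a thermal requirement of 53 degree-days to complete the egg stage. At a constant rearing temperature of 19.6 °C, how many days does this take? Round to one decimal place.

5.4 days

Daily accumulation = 19.6 − 9.7 = 9.9 DD/day.
Duration = 53 / 9.9 = 5.354 ≈ 5.4 days.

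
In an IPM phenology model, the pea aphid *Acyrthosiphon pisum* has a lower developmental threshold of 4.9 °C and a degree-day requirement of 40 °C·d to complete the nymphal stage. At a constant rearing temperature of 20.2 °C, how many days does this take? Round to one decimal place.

Daily accumulation = 20.2 − 4.9 = 15.3 DD/day.
Duration = 40 / 15.3 = 2.614 ≈ 2.6 days.

2.6 days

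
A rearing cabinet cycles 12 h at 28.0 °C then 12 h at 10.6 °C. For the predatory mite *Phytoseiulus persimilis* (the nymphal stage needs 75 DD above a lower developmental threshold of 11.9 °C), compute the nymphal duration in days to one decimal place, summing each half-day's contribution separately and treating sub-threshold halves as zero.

9.3 days

Day half: max(0, 28.0 − 11.9) × 0.5 = 16.1 × 0.5 = 8.05 DD.
Night half: max(0, 10.6 − 11.9) × 0.5 = 0.0 × 0.5 = 0.00 DD.
Per 24 h: 8.05 DD/day.
Duration = 75 / 8.05 = 9.317 ≈ 9.3 days.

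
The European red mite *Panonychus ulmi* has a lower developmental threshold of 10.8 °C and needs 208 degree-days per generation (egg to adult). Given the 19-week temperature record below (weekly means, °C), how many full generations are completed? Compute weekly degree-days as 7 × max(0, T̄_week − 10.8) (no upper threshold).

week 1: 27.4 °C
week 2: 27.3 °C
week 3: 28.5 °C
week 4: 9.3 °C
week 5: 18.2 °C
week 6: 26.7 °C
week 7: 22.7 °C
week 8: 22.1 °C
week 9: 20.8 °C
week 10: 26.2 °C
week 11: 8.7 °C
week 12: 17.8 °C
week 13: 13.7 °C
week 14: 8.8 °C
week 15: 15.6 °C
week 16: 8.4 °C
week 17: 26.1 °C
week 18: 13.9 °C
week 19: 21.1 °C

Weekly DD (7 × max(0, T̄ − 10.8)): 116.2, 115.5, 123.9, 0.0, 51.8, 111.3, 83.3, 79.1, 70.0, 107.8, 0.0, 49.0, 20.3, 0.0, 33.6, 0.0, 107.1, 21.7, 72.1.
Season total = 1162.7 DD.
Complete generations = ⌊1162.7 / 208⌋ = 5.

5 generations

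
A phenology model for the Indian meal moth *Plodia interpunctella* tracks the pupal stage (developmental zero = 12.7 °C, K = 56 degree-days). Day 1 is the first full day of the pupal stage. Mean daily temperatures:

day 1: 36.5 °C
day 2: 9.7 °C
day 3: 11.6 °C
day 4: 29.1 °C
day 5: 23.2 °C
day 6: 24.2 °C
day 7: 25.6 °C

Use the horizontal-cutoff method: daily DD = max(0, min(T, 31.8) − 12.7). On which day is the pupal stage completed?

day 6

Daily DD above 12.7 °C (capped at 19.1): 19.1, 0.0, 0.0, 16.4, 10.5, 11.5, 12.9.
Cumulative: 19.1, 19.1, 19.1, 35.5, 46.0, 57.5, 70.4.
The total first reaches 56 DD on day 6.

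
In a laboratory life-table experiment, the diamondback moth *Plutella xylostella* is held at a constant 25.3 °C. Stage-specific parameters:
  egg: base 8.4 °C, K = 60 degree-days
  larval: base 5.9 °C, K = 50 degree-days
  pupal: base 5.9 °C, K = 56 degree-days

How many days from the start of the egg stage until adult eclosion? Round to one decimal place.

9.0 days

egg: 60 / (25.3 − 8.4) = 60 / 16.9 = 3.550 d.
larval: 50 / (25.3 − 5.9) = 50 / 19.4 = 2.577 d.
pupal: 56 / (25.3 − 5.9) = 56 / 19.4 = 2.887 d.
Sum = 9.014 ≈ 9.0 days.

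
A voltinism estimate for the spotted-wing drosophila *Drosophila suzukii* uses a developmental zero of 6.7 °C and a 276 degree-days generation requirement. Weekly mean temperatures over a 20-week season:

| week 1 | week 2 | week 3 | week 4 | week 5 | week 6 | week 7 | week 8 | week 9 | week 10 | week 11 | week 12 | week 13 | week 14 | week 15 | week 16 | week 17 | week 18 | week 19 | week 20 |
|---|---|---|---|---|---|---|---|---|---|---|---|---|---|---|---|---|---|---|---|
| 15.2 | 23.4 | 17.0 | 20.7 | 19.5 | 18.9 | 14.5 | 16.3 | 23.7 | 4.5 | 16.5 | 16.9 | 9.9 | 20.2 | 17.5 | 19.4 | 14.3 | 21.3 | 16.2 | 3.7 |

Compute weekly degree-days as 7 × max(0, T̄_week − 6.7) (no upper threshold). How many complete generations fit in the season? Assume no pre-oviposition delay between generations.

5 generations

Weekly DD (7 × max(0, T̄ − 6.7)): 59.5, 116.9, 72.1, 98.0, 89.6, 85.4, 54.6, 67.2, 119.0, 0.0, 68.6, 71.4, 22.4, 94.5, 75.6, 88.9, 53.2, 102.2, 66.5, 0.0.
Season total = 1405.6 DD.
Complete generations = ⌊1405.6 / 276⌋ = 5.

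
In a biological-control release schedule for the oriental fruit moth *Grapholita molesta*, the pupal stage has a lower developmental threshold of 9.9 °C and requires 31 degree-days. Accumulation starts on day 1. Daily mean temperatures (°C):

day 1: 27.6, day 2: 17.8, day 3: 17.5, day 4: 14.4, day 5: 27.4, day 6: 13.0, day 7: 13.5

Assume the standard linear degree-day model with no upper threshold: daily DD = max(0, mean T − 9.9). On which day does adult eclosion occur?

Daily DD above 9.9 °C: 17.7, 7.9, 7.6, 4.5, 17.5, 3.1, 3.6.
Cumulative: 17.7, 25.6, 33.2, 37.7, 55.2, 58.3, 61.9.
The total first reaches 31 DD on day 3.

day 3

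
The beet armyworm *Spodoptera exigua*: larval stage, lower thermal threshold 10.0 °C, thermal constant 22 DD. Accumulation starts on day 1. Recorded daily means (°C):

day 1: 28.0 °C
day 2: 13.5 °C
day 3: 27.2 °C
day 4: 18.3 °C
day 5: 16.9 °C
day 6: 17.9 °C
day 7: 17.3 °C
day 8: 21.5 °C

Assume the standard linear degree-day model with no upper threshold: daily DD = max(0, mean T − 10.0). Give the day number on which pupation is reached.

day 3

Daily DD above 10.0 °C: 18.0, 3.5, 17.2, 8.3, 6.9, 7.9, 7.3, 11.5.
Cumulative: 18.0, 21.5, 38.7, 47.0, 53.9, 61.8, 69.1, 80.6.
The total first reaches 22 DD on day 3.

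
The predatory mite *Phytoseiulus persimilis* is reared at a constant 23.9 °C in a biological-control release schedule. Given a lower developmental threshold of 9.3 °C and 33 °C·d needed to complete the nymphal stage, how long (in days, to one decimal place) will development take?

2.3 days

Daily accumulation = 23.9 − 9.3 = 14.6 DD/day.
Duration = 33 / 14.6 = 2.260 ≈ 2.3 days.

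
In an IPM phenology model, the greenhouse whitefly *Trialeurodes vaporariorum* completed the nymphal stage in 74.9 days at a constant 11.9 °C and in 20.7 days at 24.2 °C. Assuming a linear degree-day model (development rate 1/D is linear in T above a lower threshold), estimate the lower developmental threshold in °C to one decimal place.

7.2 °C

Under the model K = D·(T − T_b), so D₁·(T₁ − T_b) = D₂·(T₂ − T_b).
74.9·(11.9 − T_b) = 20.7·(24.2 − T_b)
T_b = (74.9·11.9 − 20.7·24.2) / (74.9 − 20.7) = 390.37 / 54.2 = 7.202 °C ≈ 7.2 °C.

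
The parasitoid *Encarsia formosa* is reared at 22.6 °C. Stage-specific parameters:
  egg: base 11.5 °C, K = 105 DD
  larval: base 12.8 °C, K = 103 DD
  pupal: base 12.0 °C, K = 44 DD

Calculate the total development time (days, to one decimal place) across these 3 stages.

24.1 days

egg: 105 / (22.6 − 11.5) = 105 / 11.1 = 9.459 d.
larval: 103 / (22.6 − 12.8) = 103 / 9.8 = 10.510 d.
pupal: 44 / (22.6 − 12.0) = 44 / 10.6 = 4.151 d.
Sum = 24.121 ≈ 24.1 days.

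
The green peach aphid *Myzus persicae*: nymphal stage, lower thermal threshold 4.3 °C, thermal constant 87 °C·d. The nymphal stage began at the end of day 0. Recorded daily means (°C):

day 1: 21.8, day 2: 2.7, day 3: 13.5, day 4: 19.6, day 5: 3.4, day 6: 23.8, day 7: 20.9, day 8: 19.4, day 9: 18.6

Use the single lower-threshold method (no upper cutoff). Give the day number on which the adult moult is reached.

day 8

Daily DD above 4.3 °C: 17.5, 0.0, 9.2, 15.3, 0.0, 19.5, 16.6, 15.1, 14.3.
Cumulative: 17.5, 17.5, 26.7, 42.0, 42.0, 61.5, 78.1, 93.2, 107.5.
The total first reaches 87 DD on day 8.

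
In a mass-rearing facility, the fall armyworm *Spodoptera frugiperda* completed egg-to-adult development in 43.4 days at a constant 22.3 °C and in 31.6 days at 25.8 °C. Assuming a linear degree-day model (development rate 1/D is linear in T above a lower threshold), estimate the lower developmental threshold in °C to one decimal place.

12.9 °C

Under the model K = D·(T − T_b), so D₁·(T₁ − T_b) = D₂·(T₂ − T_b).
43.4·(22.3 − T_b) = 31.6·(25.8 − T_b)
T_b = (43.4·22.3 − 31.6·25.8) / (43.4 − 31.6) = 152.54 / 11.8 = 12.927 °C ≈ 12.9 °C.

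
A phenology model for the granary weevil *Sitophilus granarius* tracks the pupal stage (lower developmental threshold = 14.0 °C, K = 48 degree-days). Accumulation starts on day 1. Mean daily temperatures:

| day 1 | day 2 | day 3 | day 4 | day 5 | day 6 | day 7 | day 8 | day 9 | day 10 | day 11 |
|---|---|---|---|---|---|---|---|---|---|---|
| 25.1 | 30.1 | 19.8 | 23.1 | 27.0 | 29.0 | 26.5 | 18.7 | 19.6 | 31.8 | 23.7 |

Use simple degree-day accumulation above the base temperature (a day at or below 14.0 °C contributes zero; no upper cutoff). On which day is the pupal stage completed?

day 5

Daily DD above 14.0 °C: 11.1, 16.1, 5.8, 9.1, 13.0, 15.0, 12.5, 4.7, 5.6, 17.8, 9.7.
Cumulative: 11.1, 27.2, 33.0, 42.1, 55.1, 70.1, 82.6, 87.3, 92.9, 110.7, 120.4.
The total first reaches 48 DD on day 5.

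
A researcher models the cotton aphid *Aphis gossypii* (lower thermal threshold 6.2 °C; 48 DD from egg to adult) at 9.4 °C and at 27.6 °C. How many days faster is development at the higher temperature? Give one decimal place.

12.8 days

At 9.4 °C: 48 / (9.4 − 6.2) = 48 / 3.2 = 15.000 d.
At 27.6 °C: 48 / (27.6 − 6.2) = 48 / 21.4 = 2.243 d.
Difference = |15.000 − 2.243| = 12.757 ≈ 12.8 days.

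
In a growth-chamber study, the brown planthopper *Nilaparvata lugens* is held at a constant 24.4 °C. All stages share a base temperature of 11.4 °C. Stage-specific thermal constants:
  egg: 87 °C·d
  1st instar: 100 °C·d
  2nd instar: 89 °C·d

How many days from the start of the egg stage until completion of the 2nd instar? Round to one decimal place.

21.2 days

Daily accumulation at 24.4 °C = 24.4 − 11.4 = 13.0 DD/day.
Total K = 87 + 100 + 89 = 276 DD.
Total duration = 276 / 13.0 = 21.231 ≈ 21.2 days.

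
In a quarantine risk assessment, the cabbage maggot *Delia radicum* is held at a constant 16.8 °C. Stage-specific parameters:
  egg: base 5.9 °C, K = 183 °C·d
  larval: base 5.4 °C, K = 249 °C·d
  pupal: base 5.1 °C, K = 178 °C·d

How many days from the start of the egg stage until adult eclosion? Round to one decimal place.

53.8 days

egg: 183 / (16.8 − 5.9) = 183 / 10.9 = 16.789 d.
larval: 249 / (16.8 − 5.4) = 249 / 11.4 = 21.842 d.
pupal: 178 / (16.8 − 5.1) = 178 / 11.7 = 15.214 d.
Sum = 53.845 ≈ 53.8 days.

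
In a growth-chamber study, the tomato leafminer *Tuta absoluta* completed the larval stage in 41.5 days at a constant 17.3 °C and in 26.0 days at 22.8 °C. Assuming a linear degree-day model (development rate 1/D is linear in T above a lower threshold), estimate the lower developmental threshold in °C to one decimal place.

Under the model K = D·(T − T_b), so D₁·(T₁ − T_b) = D₂·(T₂ − T_b).
41.5·(17.3 − T_b) = 26.0·(22.8 − T_b)
T_b = (41.5·17.3 − 26.0·22.8) / (41.5 − 26.0) = 125.15 / 15.5 = 8.074 °C ≈ 8.1 °C.

8.1 °C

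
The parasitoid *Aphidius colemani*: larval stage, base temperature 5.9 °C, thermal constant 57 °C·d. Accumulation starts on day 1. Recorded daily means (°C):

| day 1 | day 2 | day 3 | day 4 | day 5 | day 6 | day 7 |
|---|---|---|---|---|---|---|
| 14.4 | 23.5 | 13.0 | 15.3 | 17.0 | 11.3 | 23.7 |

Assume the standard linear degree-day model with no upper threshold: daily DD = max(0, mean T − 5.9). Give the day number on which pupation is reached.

day 6

Daily DD above 5.9 °C: 8.5, 17.6, 7.1, 9.4, 11.1, 5.4, 17.8.
Cumulative: 8.5, 26.1, 33.2, 42.6, 53.7, 59.1, 76.9.
The total first reaches 57 DD on day 6.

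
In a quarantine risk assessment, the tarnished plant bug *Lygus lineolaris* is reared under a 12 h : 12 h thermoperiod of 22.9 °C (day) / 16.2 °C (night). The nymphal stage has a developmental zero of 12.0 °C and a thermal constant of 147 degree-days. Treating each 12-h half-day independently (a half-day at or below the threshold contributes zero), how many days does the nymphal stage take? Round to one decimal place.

19.5 days

Day half: max(0, 22.9 − 12.0) × 0.5 = 10.9 × 0.5 = 5.45 DD.
Night half: max(0, 16.2 − 12.0) × 0.5 = 4.2 × 0.5 = 2.10 DD.
Per 24 h: 7.55 DD/day.
Duration = 147 / 7.55 = 19.470 ≈ 19.5 days.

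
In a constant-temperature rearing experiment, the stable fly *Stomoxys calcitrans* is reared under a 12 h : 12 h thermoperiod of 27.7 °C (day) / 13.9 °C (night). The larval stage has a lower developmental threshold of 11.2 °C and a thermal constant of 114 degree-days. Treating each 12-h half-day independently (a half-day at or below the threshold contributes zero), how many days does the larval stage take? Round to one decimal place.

11.9 days

Day half: max(0, 27.7 − 11.2) × 0.5 = 16.5 × 0.5 = 8.25 DD.
Night half: max(0, 13.9 − 11.2) × 0.5 = 2.7 × 0.5 = 1.35 DD.
Per 24 h: 9.60 DD/day.
Duration = 114 / 9.60 = 11.875 ≈ 11.9 days.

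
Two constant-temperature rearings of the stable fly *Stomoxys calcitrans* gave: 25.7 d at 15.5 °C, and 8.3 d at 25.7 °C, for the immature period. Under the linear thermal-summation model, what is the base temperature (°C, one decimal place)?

Linear rate model ⇒ the product D·(T − T_b) is constant across temperatures.
25.7·(15.5 − T_b) = 8.3·(25.7 − T_b)
T_b = (25.7·15.5 − 8.3·25.7) / (25.7 − 8.3) = 185.04 / 17.4 = 10.634 °C ≈ 10.6 °C.

10.6 °C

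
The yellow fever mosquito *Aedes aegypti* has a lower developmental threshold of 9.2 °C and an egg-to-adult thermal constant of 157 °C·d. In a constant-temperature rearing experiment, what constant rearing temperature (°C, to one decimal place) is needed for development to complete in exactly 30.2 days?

Required daily accumulation = 157 / 30.2 = 5.199 DD/day.
T = T_base + 5.199 = 9.2 + 5.199 = 14.399 ≈ 14.4 °C.

14.4 °C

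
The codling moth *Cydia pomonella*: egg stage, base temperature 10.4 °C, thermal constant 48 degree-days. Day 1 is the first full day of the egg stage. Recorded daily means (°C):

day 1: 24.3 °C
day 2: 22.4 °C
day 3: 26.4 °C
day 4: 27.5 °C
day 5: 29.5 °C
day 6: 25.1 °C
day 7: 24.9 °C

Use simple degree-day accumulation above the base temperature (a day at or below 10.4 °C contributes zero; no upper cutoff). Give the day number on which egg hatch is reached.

day 4

Daily DD above 10.4 °C: 13.9, 12.0, 16.0, 17.1, 19.1, 14.7, 14.5.
Cumulative: 13.9, 25.9, 41.9, 59.0, 78.1, 92.8, 107.3.
The total first reaches 48 DD on day 4.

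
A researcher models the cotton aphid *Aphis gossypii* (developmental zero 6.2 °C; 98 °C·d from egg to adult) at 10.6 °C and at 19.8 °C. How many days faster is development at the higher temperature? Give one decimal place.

At 10.6 °C: 98 / (10.6 − 6.2) = 98 / 4.4 = 22.273 d.
At 19.8 °C: 98 / (19.8 − 6.2) = 98 / 13.6 = 7.206 d.
Difference = |22.273 − 7.206| = 15.067 ≈ 15.1 days.

15.1 days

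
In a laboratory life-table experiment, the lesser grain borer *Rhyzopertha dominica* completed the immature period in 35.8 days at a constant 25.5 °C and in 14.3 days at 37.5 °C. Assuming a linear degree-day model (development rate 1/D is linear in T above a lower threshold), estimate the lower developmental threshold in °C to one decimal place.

17.5 °C

Under the model K = D·(T − T_b), so D₁·(T₁ − T_b) = D₂·(T₂ − T_b).
35.8·(25.5 − T_b) = 14.3·(37.5 − T_b)
T_b = (35.8·25.5 − 14.3·37.5) / (35.8 − 14.3) = 376.65 / 21.5 = 17.519 °C ≈ 17.5 °C.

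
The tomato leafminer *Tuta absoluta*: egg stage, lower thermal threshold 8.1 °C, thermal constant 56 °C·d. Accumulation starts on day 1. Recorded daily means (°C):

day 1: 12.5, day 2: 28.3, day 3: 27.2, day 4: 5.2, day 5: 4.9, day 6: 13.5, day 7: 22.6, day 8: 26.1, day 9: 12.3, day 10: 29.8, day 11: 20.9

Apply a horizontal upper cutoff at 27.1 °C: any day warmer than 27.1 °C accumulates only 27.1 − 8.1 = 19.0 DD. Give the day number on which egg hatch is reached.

day 7

Daily DD above 8.1 °C (capped at 19.0): 4.4, 19.0, 19.0, 0.0, 0.0, 5.4, 14.5, 18.0, 4.2, 19.0, 12.8.
Cumulative: 4.4, 23.4, 42.4, 42.4, 42.4, 47.8, 62.3, 80.3, 84.5, 103.5, 116.3.
The total first reaches 56 DD on day 7.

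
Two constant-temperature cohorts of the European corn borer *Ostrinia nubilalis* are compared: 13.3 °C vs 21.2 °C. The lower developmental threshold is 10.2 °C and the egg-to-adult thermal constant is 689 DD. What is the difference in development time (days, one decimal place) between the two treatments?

At 13.3 °C: 689 / (13.3 − 10.2) = 689 / 3.1 = 222.258 d.
At 21.2 °C: 689 / (21.2 − 10.2) = 689 / 11.0 = 62.636 d.
Difference = |222.258 − 62.636| = 159.622 ≈ 159.6 days.

159.6 days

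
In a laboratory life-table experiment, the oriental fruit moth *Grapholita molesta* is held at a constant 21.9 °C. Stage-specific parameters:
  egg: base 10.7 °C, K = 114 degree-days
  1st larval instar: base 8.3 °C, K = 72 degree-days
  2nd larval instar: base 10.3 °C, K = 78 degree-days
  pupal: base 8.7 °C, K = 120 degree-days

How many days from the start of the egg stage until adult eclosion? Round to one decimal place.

31.3 days

egg: 114 / (21.9 − 10.7) = 114 / 11.2 = 10.179 d.
1st larval instar: 72 / (21.9 − 8.3) = 72 / 13.6 = 5.294 d.
2nd larval instar: 78 / (21.9 − 10.3) = 78 / 11.6 = 6.724 d.
pupal: 120 / (21.9 − 8.7) = 120 / 13.2 = 9.091 d.
Sum = 31.288 ≈ 31.3 days.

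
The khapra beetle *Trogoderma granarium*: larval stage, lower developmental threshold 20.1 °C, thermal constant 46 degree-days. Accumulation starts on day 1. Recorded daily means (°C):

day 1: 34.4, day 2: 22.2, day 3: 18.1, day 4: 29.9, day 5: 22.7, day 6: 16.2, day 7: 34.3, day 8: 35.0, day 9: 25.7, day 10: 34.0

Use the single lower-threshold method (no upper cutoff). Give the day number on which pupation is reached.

day 8

Daily DD above 20.1 °C: 14.3, 2.1, 0.0, 9.8, 2.6, 0.0, 14.2, 14.9, 5.6, 13.9.
Cumulative: 14.3, 16.4, 16.4, 26.2, 28.8, 28.8, 43.0, 57.9, 63.5, 77.4.
The total first reaches 46 DD on day 8.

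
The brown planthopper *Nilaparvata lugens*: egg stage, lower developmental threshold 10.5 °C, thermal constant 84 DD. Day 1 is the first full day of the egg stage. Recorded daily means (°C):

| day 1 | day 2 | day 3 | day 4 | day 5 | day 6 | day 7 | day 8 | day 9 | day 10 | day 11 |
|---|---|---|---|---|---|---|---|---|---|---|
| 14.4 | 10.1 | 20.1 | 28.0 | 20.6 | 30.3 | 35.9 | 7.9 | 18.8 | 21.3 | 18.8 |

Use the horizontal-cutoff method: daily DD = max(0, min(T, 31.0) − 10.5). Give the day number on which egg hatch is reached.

Daily DD above 10.5 °C (capped at 20.5): 3.9, 0.0, 9.6, 17.5, 10.1, 19.8, 20.5, 0.0, 8.3, 10.8, 8.3.
Cumulative: 3.9, 3.9, 13.5, 31.0, 41.1, 60.9, 81.4, 81.4, 89.7, 100.5, 108.8.
The total first reaches 84 DD on day 9.

day 9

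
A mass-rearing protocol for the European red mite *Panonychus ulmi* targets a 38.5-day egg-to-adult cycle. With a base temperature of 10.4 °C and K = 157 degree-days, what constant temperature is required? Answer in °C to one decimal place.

14.5 °C

Required daily accumulation = 157 / 38.5 = 4.078 DD/day.
T = T_base + 4.078 = 10.4 + 4.078 = 14.478 ≈ 14.5 °C.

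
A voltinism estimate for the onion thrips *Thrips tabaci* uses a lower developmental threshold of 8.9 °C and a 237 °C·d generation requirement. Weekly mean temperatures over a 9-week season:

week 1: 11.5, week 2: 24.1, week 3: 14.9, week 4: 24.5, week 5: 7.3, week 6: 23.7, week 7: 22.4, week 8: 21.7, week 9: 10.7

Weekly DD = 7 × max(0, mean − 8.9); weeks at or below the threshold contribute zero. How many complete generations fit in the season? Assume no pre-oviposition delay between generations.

Weekly DD (7 × max(0, T̄ − 8.9)): 18.2, 106.4, 42.0, 109.2, 0.0, 103.6, 94.5, 89.6, 12.6.
Season total = 576.1 DD.
Complete generations = ⌊576.1 / 237⌋ = 2.

2 generations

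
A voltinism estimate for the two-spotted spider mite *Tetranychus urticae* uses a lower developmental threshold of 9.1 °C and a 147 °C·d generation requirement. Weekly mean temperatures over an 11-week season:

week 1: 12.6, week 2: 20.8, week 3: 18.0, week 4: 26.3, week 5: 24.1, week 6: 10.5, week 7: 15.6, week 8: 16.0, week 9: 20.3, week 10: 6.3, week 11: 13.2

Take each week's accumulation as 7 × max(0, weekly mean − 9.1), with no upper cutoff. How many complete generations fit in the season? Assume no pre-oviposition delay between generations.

Weekly DD (7 × max(0, T̄ − 9.1)): 24.5, 81.9, 62.3, 120.4, 105.0, 9.8, 45.5, 48.3, 78.4, 0.0, 28.7.
Season total = 604.8 DD.
Complete generations = ⌊604.8 / 147⌋ = 4.

4 generations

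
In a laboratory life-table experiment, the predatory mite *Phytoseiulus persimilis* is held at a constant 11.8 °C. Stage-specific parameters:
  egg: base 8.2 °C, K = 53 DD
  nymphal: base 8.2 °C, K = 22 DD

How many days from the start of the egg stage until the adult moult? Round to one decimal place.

egg: 53 / (11.8 − 8.2) = 53 / 3.6 = 14.722 d.
nymphal: 22 / (11.8 − 8.2) = 22 / 3.6 = 6.111 d.
Sum = 20.833 ≈ 20.8 days.

20.8 days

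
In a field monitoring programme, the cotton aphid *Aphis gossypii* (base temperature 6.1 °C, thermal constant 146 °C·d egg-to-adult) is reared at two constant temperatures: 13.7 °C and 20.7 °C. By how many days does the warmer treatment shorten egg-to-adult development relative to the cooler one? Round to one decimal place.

At 13.7 °C: 146 / (13.7 − 6.1) = 146 / 7.6 = 19.211 d.
At 20.7 °C: 146 / (20.7 − 6.1) = 146 / 14.6 = 10.000 d.
Difference = |19.211 − 10.000| = 9.211 ≈ 9.2 days.

9.2 days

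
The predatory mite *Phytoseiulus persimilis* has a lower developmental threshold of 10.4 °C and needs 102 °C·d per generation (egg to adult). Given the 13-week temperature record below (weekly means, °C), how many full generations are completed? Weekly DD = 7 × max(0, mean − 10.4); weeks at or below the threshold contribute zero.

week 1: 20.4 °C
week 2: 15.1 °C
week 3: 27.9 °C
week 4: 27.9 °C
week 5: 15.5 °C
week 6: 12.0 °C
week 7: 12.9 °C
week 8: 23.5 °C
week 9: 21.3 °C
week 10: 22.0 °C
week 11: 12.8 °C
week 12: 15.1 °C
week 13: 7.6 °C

Weekly DD (7 × max(0, T̄ − 10.4)): 70.0, 32.9, 122.5, 122.5, 35.7, 11.2, 17.5, 91.7, 76.3, 81.2, 16.8, 32.9, 0.0.
Season total = 711.2 DD.
Complete generations = ⌊711.2 / 102⌋ = 6.

6 generations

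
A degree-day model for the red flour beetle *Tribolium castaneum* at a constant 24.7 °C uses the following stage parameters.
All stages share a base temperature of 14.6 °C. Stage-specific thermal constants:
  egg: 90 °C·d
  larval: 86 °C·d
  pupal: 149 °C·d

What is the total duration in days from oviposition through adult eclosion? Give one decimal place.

Daily accumulation at 24.7 °C = 24.7 − 14.6 = 10.1 DD/day.
Total K = 90 + 86 + 149 = 325 DD.
Total duration = 325 / 10.1 = 32.178 ≈ 32.2 days.

32.2 days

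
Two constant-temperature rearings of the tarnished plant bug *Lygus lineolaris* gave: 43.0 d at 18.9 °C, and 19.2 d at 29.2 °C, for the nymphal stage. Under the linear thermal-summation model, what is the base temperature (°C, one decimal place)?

Linear rate model ⇒ the product D·(T − T_b) is constant across temperatures.
43.0·(18.9 − T_b) = 19.2·(29.2 − T_b)
T_b = (43.0·18.9 − 19.2·29.2) / (43.0 − 19.2) = 252.06 / 23.8 = 10.591 °C ≈ 10.6 °C.

10.6 °C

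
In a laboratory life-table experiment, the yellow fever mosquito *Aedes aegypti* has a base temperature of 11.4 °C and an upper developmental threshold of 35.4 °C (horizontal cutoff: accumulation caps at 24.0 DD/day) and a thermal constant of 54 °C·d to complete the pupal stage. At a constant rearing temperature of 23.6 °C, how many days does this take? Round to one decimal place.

Daily accumulation = 23.6 − 11.4 = 12.2 DD/day.
Duration = 54 / 12.2 = 4.426 ≈ 4.4 days.

4.4 days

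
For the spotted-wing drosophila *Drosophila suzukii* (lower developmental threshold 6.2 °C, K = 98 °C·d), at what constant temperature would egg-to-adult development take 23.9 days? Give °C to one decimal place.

10.3 °C

Required daily accumulation = 98 / 23.9 = 4.100 DD/day.
T = T_base + 4.100 = 6.2 + 4.100 = 10.300 ≈ 10.3 °C.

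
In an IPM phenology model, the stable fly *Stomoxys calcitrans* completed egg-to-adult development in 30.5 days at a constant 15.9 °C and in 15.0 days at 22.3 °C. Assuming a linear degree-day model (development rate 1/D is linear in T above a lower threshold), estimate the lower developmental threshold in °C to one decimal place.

Equal thermal constants: D₁(T₁ − T_b) = D₂(T₂ − T_b).
30.5·(15.9 − T_b) = 15.0·(22.3 − T_b)
T_b = (30.5·15.9 − 15.0·22.3) / (30.5 − 15.0) = 150.45 / 15.5 = 9.706 °C ≈ 9.7 °C.

9.7 °C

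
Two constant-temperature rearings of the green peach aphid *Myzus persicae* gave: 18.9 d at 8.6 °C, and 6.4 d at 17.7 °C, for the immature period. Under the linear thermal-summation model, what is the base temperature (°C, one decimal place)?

Under the model K = D·(T − T_b), so D₁·(T₁ − T_b) = D₂·(T₂ − T_b).
18.9·(8.6 − T_b) = 6.4·(17.7 − T_b)
T_b = (18.9·8.6 − 6.4·17.7) / (18.9 − 6.4) = 49.26 / 12.5 = 3.941 °C ≈ 3.9 °C.

3.9 °C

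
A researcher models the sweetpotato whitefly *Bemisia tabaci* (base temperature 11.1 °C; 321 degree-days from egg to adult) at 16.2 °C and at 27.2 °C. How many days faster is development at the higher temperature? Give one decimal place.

43.0 days

At 16.2 °C: 321 / (16.2 − 11.1) = 321 / 5.1 = 62.941 d.
At 27.2 °C: 321 / (27.2 − 11.1) = 321 / 16.1 = 19.938 d.
Difference = |62.941 − 19.938| = 43.003 ≈ 43.0 days.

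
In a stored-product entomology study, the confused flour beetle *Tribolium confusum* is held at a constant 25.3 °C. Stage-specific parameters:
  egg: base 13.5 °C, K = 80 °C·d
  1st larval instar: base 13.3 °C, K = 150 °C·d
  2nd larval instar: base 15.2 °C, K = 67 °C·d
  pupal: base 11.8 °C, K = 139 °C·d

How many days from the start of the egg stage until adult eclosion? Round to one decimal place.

egg: 80 / (25.3 − 13.5) = 80 / 11.8 = 6.780 d.
1st larval instar: 150 / (25.3 − 13.3) = 150 / 12.0 = 12.500 d.
2nd larval instar: 67 / (25.3 − 15.2) = 67 / 10.1 = 6.634 d.
pupal: 139 / (25.3 − 11.8) = 139 / 13.5 = 10.296 d.
Sum = 36.210 ≈ 36.2 days.

36.2 days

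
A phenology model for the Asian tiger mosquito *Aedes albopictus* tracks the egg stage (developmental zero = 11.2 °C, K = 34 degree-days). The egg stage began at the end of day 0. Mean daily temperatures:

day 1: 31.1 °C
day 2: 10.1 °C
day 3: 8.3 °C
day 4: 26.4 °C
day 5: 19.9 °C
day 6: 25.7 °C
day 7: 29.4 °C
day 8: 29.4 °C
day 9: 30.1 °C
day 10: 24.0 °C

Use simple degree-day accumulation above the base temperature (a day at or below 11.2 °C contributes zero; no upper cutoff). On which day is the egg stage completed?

Daily DD above 11.2 °C: 19.9, 0.0, 0.0, 15.2, 8.7, 14.5, 18.2, 18.2, 18.9, 12.8.
Cumulative: 19.9, 19.9, 19.9, 35.1, 43.8, 58.3, 76.5, 94.7, 113.6, 126.4.
The total first reaches 34 DD on day 4.

day 4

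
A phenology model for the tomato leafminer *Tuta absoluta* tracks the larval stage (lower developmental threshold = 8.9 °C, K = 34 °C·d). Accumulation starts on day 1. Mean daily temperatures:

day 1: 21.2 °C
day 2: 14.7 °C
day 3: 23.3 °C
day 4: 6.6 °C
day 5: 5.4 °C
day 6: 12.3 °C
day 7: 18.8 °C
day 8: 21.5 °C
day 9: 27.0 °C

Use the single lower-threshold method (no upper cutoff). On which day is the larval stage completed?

day 6

Daily DD above 8.9 °C: 12.3, 5.8, 14.4, 0.0, 0.0, 3.4, 9.9, 12.6, 18.1.
Cumulative: 12.3, 18.1, 32.5, 32.5, 32.5, 35.9, 45.8, 58.4, 76.5.
The total first reaches 34 DD on day 6.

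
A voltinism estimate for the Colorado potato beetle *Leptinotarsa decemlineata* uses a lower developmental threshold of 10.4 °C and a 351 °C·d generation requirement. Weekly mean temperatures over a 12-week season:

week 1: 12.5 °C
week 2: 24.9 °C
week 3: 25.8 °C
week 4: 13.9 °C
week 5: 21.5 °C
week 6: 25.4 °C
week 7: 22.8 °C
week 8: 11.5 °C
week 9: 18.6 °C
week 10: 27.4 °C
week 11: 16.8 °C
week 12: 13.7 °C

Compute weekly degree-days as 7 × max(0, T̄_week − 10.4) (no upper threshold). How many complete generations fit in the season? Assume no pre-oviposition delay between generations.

2 generations

Weekly DD (7 × max(0, T̄ − 10.4)): 14.7, 101.5, 107.8, 24.5, 77.7, 105.0, 86.8, 7.7, 57.4, 119.0, 44.8, 23.1.
Season total = 770.0 DD.
Complete generations = ⌊770.0 / 351⌋ = 2.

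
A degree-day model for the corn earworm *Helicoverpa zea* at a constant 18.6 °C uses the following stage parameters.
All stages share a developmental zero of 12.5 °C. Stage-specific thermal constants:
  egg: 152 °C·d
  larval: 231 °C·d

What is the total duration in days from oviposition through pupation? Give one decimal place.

Daily accumulation at 18.6 °C = 18.6 − 12.5 = 6.1 DD/day.
Total K = 152 + 231 = 383 DD.
Total duration = 383 / 6.1 = 62.787 ≈ 62.8 days.

62.8 days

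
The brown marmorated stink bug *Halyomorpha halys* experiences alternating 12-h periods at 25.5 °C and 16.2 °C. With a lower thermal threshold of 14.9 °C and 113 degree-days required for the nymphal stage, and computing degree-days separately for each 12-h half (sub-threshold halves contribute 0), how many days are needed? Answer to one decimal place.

Day half: max(0, 25.5 − 14.9) × 0.5 = 10.6 × 0.5 = 5.30 DD.
Night half: max(0, 16.2 − 14.9) × 0.5 = 1.3 × 0.5 = 0.65 DD.
Per 24 h: 5.95 DD/day.
Duration = 113 / 5.95 = 18.992 ≈ 19.0 days.

19.0 days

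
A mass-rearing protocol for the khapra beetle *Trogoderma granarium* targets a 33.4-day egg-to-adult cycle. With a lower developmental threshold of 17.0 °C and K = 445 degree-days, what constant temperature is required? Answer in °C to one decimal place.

30.3 °C

Required daily accumulation = 445 / 33.4 = 13.323 DD/day.
T = T_base + 13.323 = 17.0 + 13.323 = 30.323 ≈ 30.3 °C.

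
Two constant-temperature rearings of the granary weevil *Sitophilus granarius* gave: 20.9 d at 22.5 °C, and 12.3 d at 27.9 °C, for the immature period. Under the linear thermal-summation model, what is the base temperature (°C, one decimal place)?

Linear rate model ⇒ the product D·(T − T_b) is constant across temperatures.
20.9·(22.5 − T_b) = 12.3·(27.9 − T_b)
T_b = (20.9·22.5 − 12.3·27.9) / (20.9 − 12.3) = 127.08 / 8.6 = 14.777 °C ≈ 14.8 °C.

14.8 °C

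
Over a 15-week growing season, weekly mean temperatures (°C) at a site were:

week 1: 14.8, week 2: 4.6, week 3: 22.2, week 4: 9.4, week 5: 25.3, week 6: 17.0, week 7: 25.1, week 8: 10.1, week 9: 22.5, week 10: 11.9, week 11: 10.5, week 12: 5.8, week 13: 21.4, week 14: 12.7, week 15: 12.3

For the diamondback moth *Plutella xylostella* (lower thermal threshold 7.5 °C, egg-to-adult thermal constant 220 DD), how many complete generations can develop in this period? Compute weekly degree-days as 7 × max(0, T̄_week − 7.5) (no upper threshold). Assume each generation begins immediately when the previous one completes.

Weekly DD (7 × max(0, T̄ − 7.5)): 51.1, 0.0, 102.9, 13.3, 124.6, 66.5, 123.2, 18.2, 105.0, 30.8, 21.0, 0.0, 97.3, 36.4, 33.6.
Season total = 823.9 DD.
Complete generations = ⌊823.9 / 220⌋ = 3.

3 generations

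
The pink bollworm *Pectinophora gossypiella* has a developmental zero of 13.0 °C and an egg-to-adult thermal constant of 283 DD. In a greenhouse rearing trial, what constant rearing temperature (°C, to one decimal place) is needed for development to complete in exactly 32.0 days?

Required daily accumulation = 283 / 32.0 = 8.844 DD/day.
T = T_base + 8.844 = 13.0 + 8.844 = 21.844 ≈ 21.8 °C.

21.8 °C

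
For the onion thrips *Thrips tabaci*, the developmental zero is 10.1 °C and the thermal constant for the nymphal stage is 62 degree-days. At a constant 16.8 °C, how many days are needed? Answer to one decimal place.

9.3 days

Daily accumulation = 16.8 − 10.1 = 6.7 DD/day.
Duration = 62 / 6.7 = 9.254 ≈ 9.3 days.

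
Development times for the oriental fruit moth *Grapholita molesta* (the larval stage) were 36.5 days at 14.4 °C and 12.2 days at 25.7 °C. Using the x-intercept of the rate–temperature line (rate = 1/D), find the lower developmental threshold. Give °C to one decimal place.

Under the model K = D·(T − T_b), so D₁·(T₁ − T_b) = D₂·(T₂ − T_b).
36.5·(14.4 − T_b) = 12.2·(25.7 − T_b)
T_b = (36.5·14.4 − 12.2·25.7) / (36.5 − 12.2) = 212.06 / 24.3 = 8.727 °C ≈ 8.7 °C.

8.7 °C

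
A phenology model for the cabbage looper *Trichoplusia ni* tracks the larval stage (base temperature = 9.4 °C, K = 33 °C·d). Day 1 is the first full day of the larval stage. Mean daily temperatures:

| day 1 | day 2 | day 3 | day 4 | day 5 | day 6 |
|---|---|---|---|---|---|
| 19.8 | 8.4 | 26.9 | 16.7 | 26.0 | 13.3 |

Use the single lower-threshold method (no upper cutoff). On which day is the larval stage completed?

Daily DD above 9.4 °C: 10.4, 0.0, 17.5, 7.3, 16.6, 3.9.
Cumulative: 10.4, 10.4, 27.9, 35.2, 51.8, 55.7.
The total first reaches 33 DD on day 4.

day 4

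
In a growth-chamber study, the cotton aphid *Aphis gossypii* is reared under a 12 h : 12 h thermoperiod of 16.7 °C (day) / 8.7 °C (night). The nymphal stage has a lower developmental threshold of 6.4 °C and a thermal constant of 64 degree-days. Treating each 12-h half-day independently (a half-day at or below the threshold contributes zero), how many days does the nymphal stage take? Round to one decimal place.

10.2 days

Day half: max(0, 16.7 − 6.4) × 0.5 = 10.3 × 0.5 = 5.15 DD.
Night half: max(0, 8.7 − 6.4) × 0.5 = 2.3 × 0.5 = 1.15 DD.
Per 24 h: 6.30 DD/day.
Duration = 64 / 6.30 = 10.159 ≈ 10.2 days.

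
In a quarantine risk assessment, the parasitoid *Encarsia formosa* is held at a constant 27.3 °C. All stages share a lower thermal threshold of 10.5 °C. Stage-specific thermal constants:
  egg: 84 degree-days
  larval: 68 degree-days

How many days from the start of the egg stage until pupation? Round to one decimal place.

9.0 days

Daily accumulation at 27.3 °C = 27.3 − 10.5 = 16.8 DD/day.
Total K = 84 + 68 = 152 DD.
Total duration = 152 / 16.8 = 9.048 ≈ 9.0 days.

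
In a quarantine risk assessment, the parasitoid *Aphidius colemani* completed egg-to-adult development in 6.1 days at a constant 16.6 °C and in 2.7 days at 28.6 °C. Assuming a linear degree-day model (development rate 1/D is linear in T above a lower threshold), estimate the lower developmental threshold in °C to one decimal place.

7.1 °C

Linear rate model ⇒ the product D·(T − T_b) is constant across temperatures.
6.1·(16.6 − T_b) = 2.7·(28.6 − T_b)
T_b = (6.1·16.6 − 2.7·28.6) / (6.1 − 2.7) = 24.04 / 3.4 = 7.071 °C ≈ 7.1 °C.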